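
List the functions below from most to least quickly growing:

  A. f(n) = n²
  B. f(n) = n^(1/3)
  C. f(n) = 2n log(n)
A > C > B

Comparing growth rates:
A = n² is O(n²)
C = 2n log(n) is O(n log n)
B = n^(1/3) is O(n^(1/3))

Therefore, the order from fastest to slowest is: A > C > B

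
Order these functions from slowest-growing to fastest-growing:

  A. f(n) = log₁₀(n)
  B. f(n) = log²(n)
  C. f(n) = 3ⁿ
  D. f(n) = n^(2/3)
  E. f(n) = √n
A < B < E < D < C

Comparing growth rates:
A = log₁₀(n) is O(log n)
B = log²(n) is O(log² n)
E = √n is O(√n)
D = n^(2/3) is O(n^(2/3))
C = 3ⁿ is O(3ⁿ)

Therefore, the order from slowest to fastest is: A < B < E < D < C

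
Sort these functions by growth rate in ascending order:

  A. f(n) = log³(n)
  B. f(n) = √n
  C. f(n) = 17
C < A < B

Comparing growth rates:
C = 17 is O(1)
A = log³(n) is O(log³ n)
B = √n is O(√n)

Therefore, the order from slowest to fastest is: C < A < B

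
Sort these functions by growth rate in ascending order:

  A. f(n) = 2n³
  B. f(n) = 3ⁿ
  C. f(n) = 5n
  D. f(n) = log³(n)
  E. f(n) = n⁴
D < C < A < E < B

Comparing growth rates:
D = log³(n) is O(log³ n)
C = 5n is O(n)
A = 2n³ is O(n³)
E = n⁴ is O(n⁴)
B = 3ⁿ is O(3ⁿ)

Therefore, the order from slowest to fastest is: D < C < A < E < B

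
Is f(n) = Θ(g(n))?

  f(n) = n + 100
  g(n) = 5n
True

f(n) = n + 100 and g(n) = 5n are both O(n).
Since they have the same asymptotic growth rate, f(n) = Θ(g(n)) is true.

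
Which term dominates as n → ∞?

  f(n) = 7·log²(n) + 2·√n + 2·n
2·n

Looking at each term:
  - 7·log²(n) is O(log² n)
  - 2·√n is O(√n)
  - 2·n is O(n)

The term 2·n (O(n)) grows fastest and dominates all others.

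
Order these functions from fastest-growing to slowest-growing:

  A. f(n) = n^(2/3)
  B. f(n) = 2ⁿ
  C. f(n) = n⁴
B > C > A

Comparing growth rates:
B = 2ⁿ is O(2ⁿ)
C = n⁴ is O(n⁴)
A = n^(2/3) is O(n^(2/3))

Therefore, the order from fastest to slowest is: B > C > A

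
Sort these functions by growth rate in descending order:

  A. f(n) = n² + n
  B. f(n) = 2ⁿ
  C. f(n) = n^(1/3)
B > A > C

Comparing growth rates:
B = 2ⁿ is O(2ⁿ)
A = n² + n is O(n²)
C = n^(1/3) is O(n^(1/3))

Therefore, the order from fastest to slowest is: B > A > C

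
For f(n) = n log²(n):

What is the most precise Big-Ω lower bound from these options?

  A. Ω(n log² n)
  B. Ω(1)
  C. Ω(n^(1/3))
A

f(n) = n log²(n) is Ω(n log² n).
All listed options are valid Big-Ω bounds (lower bounds),
but Ω(n log² n) is the tightest (largest valid bound).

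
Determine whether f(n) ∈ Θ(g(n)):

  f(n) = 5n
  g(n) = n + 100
True

f(n) = 5n and g(n) = n + 100 are both O(n).
Since they have the same asymptotic growth rate, f(n) = Θ(g(n)) is true.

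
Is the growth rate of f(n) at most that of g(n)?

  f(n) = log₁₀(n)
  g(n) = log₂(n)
True

f(n) = log₁₀(n) and g(n) = log₂(n) are both O(log n).
Big-O permits equal growth rates (f ≤ c·g for some c), so f(n) = O(g(n)) is true.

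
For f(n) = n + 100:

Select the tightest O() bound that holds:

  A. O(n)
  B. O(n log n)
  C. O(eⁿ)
A

f(n) = n + 100 is O(n).
All listed options are valid Big-O bounds (upper bounds),
but O(n) is the tightest (smallest valid bound).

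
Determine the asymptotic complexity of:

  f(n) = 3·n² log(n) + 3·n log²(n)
O(n² log n)

The dominant term in 3·n² log(n) + 3·n log²(n) is 3·n² log(n), which is Θ(n² log n).
Lower-order terms (3·n log²(n)) are asymptotically negligible.
Constants are absorbed, so the tightest bound is O(n² log n).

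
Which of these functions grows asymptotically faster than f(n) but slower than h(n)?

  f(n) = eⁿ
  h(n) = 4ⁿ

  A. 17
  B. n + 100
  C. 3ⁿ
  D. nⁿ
C

We need g(n) with eⁿ = o(g(n)) and g(n) = o(4ⁿ), i.e. O(eⁿ) ≺ g ≺ O(4ⁿ).
Check each option:
  A. 17 — O(1) does not grow strictly faster than f(n)
  B. n + 100 — O(n) does not grow strictly faster than f(n)
  C. 3ⁿ — O(3ⁿ) is strictly between O(eⁿ) and O(4ⁿ) ✓
  D. nⁿ — O(nⁿ) does not grow strictly slower than h(n)

Only option C (3ⁿ) lies strictly between.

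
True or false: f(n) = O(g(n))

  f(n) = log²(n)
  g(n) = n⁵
True

f(n) = log²(n) is O(log² n), and g(n) = n⁵ is O(n⁵).
Since O(log² n) ⊆ O(n⁵) (f grows no faster than g), f(n) = O(g(n)) is true.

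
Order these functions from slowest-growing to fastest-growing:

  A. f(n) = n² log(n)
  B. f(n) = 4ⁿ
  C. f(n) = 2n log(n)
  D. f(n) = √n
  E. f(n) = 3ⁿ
D < C < A < E < B

Comparing growth rates:
D = √n is O(√n)
C = 2n log(n) is O(n log n)
A = n² log(n) is O(n² log n)
E = 3ⁿ is O(3ⁿ)
B = 4ⁿ is O(4ⁿ)

Therefore, the order from slowest to fastest is: D < C < A < E < B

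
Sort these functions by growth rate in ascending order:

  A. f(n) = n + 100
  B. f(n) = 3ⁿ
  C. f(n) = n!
A < B < C

Comparing growth rates:
A = n + 100 is O(n)
B = 3ⁿ is O(3ⁿ)
C = n! is O(n!)

Therefore, the order from slowest to fastest is: A < B < C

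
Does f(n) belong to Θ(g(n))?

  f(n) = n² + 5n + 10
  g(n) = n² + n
True

f(n) = n² + 5n + 10 and g(n) = n² + n are both O(n²).
Since they have the same asymptotic growth rate, f(n) = Θ(g(n)) is true.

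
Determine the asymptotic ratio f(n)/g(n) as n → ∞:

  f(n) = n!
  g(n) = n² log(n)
∞

Since n! (O(n!)) grows faster than n² log(n) (O(n² log n)),
the ratio f(n)/g(n) → ∞ as n → ∞.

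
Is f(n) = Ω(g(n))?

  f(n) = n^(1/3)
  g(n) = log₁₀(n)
True

f(n) = n^(1/3) is O(n^(1/3)), and g(n) = log₁₀(n) is O(log n).
Since O(n^(1/3)) grows at least as fast as O(log n), f(n) = Ω(g(n)) is true.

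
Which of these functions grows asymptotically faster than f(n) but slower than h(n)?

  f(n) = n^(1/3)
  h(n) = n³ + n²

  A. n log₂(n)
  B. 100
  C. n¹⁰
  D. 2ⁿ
A

We need g(n) with n^(1/3) = o(g(n)) and g(n) = o(n³ + n²), i.e. O(n^(1/3)) ≺ g ≺ O(n³).
Check each option:
  A. n log₂(n) — O(n log n) is strictly between O(n^(1/3)) and O(n³) ✓
  B. 100 — O(1) does not grow strictly faster than f(n)
  C. n¹⁰ — O(n¹⁰) does not grow strictly slower than h(n)
  D. 2ⁿ — O(2ⁿ) does not grow strictly slower than h(n)

Only option A (n log₂(n)) lies strictly between.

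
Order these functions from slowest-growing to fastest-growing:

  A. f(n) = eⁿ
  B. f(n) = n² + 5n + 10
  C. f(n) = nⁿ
B < A < C

Comparing growth rates:
B = n² + 5n + 10 is O(n²)
A = eⁿ is O(eⁿ)
C = nⁿ is O(nⁿ)

Therefore, the order from slowest to fastest is: B < A < C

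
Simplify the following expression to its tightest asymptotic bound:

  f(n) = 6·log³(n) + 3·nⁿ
Θ(nⁿ)

Order the terms by growth rate: 6·log³(n) ≺ 3·nⁿ.
The fastest-growing term 3·nⁿ dominates as n → ∞; dropping its constant factor gives Θ(nⁿ).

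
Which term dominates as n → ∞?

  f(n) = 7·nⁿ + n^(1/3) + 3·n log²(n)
7·nⁿ

Looking at each term:
  - 7·nⁿ is O(nⁿ)
  - n^(1/3) is O(n^(1/3))
  - 3·n log²(n) is O(n log² n)

The term 7·nⁿ (O(nⁿ)) grows fastest and dominates all others.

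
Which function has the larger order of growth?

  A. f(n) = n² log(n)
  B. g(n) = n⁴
B

f(n) = n² log(n) is O(n² log n), while g(n) = n⁴ is O(n⁴).
Since O(n⁴) grows faster than O(n² log n), g(n) dominates.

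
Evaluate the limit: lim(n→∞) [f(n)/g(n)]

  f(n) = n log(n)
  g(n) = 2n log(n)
1/2

Since n log(n) and 2n log(n) have the same growth rate (O(n log n)),
the ratio converges to a constant: 1/2.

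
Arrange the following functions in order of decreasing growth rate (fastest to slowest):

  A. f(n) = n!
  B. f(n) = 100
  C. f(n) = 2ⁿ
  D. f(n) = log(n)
A > C > D > B

Comparing growth rates:
A = n! is O(n!)
C = 2ⁿ is O(2ⁿ)
D = log(n) is O(log n)
B = 100 is O(1)

Therefore, the order from fastest to slowest is: A > C > D > B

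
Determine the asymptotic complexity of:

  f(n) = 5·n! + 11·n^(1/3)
O(n!)

The dominant term in 5·n! + 11·n^(1/3) is 5·n!, which is Θ(n!).
Lower-order terms (11·n^(1/3)) are asymptotically negligible.
Constants are absorbed, so the tightest bound is O(n!).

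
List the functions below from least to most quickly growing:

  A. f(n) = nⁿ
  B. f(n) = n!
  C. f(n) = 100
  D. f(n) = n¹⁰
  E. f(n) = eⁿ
C < D < E < B < A

Comparing growth rates:
C = 100 is O(1)
D = n¹⁰ is O(n¹⁰)
E = eⁿ is O(eⁿ)
B = n! is O(n!)
A = nⁿ is O(nⁿ)

Therefore, the order from slowest to fastest is: C < D < E < B < A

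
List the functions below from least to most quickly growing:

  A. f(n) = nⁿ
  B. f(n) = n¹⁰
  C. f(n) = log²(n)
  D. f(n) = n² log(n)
C < D < B < A

Comparing growth rates:
C = log²(n) is O(log² n)
D = n² log(n) is O(n² log n)
B = n¹⁰ is O(n¹⁰)
A = nⁿ is O(nⁿ)

Therefore, the order from slowest to fastest is: C < D < B < A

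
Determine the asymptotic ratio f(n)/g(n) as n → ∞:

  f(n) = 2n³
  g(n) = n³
2

Since 2n³ and n³ have the same growth rate (O(n³)),
the ratio converges to a constant: 2.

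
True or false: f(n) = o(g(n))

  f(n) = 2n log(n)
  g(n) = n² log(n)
True

f(n) = 2n log(n) is O(n log n), and g(n) = n² log(n) is O(n² log n).
Since O(n log n) grows strictly slower than O(n² log n), f(n) = o(g(n)) is true.
This means lim(n→∞) f(n)/g(n) = 0.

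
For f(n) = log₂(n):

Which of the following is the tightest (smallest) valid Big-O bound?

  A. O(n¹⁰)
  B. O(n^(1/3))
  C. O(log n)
C

f(n) = log₂(n) is O(log n).
All listed options are valid Big-O bounds (upper bounds),
but O(log n) is the tightest (smallest valid bound).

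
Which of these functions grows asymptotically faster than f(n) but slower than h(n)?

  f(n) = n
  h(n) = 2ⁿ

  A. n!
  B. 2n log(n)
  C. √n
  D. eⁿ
B

We need g(n) with n = o(g(n)) and g(n) = o(2ⁿ), i.e. O(n) ≺ g ≺ O(2ⁿ).
Check each option:
  A. n! — O(n!) does not grow strictly slower than h(n)
  B. 2n log(n) — O(n log n) is strictly between O(n) and O(2ⁿ) ✓
  C. √n — O(√n) does not grow strictly faster than f(n)
  D. eⁿ — O(eⁿ) does not grow strictly slower than h(n)

Only option B (2n log(n)) lies strictly between.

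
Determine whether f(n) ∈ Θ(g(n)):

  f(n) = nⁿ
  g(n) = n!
False

f(n) = nⁿ is O(nⁿ), and g(n) = n! is O(n!).
Since they have different growth rates, f(n) = Θ(g(n)) is false.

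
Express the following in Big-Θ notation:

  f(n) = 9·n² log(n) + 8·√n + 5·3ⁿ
Θ(3ⁿ)

Order the terms by growth rate: 8·√n ≺ 9·n² log(n) ≺ 5·3ⁿ.
The fastest-growing term 5·3ⁿ dominates as n → ∞; dropping its constant factor gives Θ(3ⁿ).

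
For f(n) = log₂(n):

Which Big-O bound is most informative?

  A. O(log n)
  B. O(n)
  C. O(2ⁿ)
A

f(n) = log₂(n) is O(log n).
All listed options are valid Big-O bounds (upper bounds),
but O(log n) is the tightest (smallest valid bound).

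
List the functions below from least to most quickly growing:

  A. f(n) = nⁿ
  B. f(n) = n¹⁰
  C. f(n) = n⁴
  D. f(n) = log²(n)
D < C < B < A

Comparing growth rates:
D = log²(n) is O(log² n)
C = n⁴ is O(n⁴)
B = n¹⁰ is O(n¹⁰)
A = nⁿ is O(nⁿ)

Therefore, the order from slowest to fastest is: D < C < B < A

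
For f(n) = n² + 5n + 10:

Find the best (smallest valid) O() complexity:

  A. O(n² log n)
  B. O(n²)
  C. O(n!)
B

f(n) = n² + 5n + 10 is O(n²).
All listed options are valid Big-O bounds (upper bounds),
but O(n²) is the tightest (smallest valid bound).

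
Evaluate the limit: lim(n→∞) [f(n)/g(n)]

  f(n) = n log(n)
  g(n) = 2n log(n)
1/2

Since n log(n) and 2n log(n) have the same growth rate (O(n log n)),
the ratio converges to a constant: 1/2.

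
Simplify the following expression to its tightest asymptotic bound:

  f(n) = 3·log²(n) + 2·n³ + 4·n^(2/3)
Θ(n³)

Order the terms by growth rate: 3·log²(n) ≺ 4·n^(2/3) ≺ 2·n³.
The fastest-growing term 2·n³ dominates as n → ∞; dropping its constant factor gives Θ(n³).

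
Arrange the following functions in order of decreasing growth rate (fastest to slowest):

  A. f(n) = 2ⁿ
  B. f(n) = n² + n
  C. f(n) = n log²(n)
A > B > C

Comparing growth rates:
A = 2ⁿ is O(2ⁿ)
B = n² + n is O(n²)
C = n log²(n) is O(n log² n)

Therefore, the order from fastest to slowest is: A > B > C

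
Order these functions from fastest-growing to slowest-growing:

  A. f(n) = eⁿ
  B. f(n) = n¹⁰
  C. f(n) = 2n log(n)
A > B > C

Comparing growth rates:
A = eⁿ is O(eⁿ)
B = n¹⁰ is O(n¹⁰)
C = 2n log(n) is O(n log n)

Therefore, the order from fastest to slowest is: A > B > C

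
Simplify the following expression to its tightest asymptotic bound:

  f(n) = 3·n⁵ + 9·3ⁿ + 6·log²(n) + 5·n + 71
Θ(3ⁿ)

Order the terms by growth rate: 71 ≺ 6·log²(n) ≺ 5·n ≺ 3·n⁵ ≺ 9·3ⁿ.
The fastest-growing term 9·3ⁿ dominates as n → ∞; dropping its constant factor gives Θ(3ⁿ).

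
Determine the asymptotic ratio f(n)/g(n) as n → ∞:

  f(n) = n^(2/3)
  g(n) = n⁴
0

Since n^(2/3) (O(n^(2/3))) grows slower than n⁴ (O(n⁴)),
the ratio f(n)/g(n) → 0 as n → ∞.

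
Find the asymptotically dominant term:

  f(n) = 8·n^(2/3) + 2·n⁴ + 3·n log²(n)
2·n⁴

Looking at each term:
  - 8·n^(2/3) is O(n^(2/3))
  - 2·n⁴ is O(n⁴)
  - 3·n log²(n) is O(n log² n)

The term 2·n⁴ (O(n⁴)) grows fastest and dominates all others.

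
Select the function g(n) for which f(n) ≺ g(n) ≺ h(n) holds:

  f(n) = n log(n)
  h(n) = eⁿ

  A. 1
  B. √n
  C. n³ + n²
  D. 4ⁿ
C

We need g(n) with n log(n) = o(g(n)) and g(n) = o(eⁿ), i.e. O(n log n) ≺ g ≺ O(eⁿ).
Check each option:
  A. 1 — O(1) does not grow strictly faster than f(n)
  B. √n — O(√n) does not grow strictly faster than f(n)
  C. n³ + n² — O(n³) is strictly between O(n log n) and O(eⁿ) ✓
  D. 4ⁿ — O(4ⁿ) does not grow strictly slower than h(n)

Only option C (n³ + n²) lies strictly between.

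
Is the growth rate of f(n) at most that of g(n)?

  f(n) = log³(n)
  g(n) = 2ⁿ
True

f(n) = log³(n) is O(log³ n), and g(n) = 2ⁿ is O(2ⁿ).
Since O(log³ n) ⊆ O(2ⁿ) (f grows no faster than g), f(n) = O(g(n)) is true.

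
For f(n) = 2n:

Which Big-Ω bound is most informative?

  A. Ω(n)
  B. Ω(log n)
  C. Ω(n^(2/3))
A

f(n) = 2n is Ω(n).
All listed options are valid Big-Ω bounds (lower bounds),
but Ω(n) is the tightest (largest valid bound).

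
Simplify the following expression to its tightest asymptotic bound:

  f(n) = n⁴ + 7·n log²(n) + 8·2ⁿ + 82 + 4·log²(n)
Θ(2ⁿ)

Order the terms by growth rate: 82 ≺ 4·log²(n) ≺ 7·n log²(n) ≺ n⁴ ≺ 8·2ⁿ.
The fastest-growing term 8·2ⁿ dominates as n → ∞; dropping its constant factor gives Θ(2ⁿ).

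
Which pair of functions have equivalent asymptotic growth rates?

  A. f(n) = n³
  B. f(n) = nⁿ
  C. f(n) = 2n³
A and C

Examining each function:
  A. n³ is O(n³)
  B. nⁿ is O(nⁿ)
  C. 2n³ is O(n³)

Functions A and C both have the same complexity class.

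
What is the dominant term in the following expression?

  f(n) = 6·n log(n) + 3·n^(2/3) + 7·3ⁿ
7·3ⁿ

Looking at each term:
  - 6·n log(n) is O(n log n)
  - 3·n^(2/3) is O(n^(2/3))
  - 7·3ⁿ is O(3ⁿ)

The term 7·3ⁿ (O(3ⁿ)) grows fastest and dominates all others.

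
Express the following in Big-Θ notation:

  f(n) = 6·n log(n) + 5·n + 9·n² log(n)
Θ(n² log n)

Order the terms by growth rate: 5·n ≺ 6·n log(n) ≺ 9·n² log(n).
The fastest-growing term 9·n² log(n) dominates as n → ∞; dropping its constant factor gives Θ(n² log n).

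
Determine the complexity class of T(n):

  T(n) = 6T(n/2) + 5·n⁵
Θ(n⁵)

Master Theorem: a = 6, b = 2, f(n) = 5·n⁵.
Compute the critical exponent d = log₂(6) = 2.585.
Compare f(n) = Θ(n⁵) against n^d:
  k = 5 > d = 2.585, so f(n) = Ω(n^(d+ε)) — Case 3.
  Regularity: a·(n/b)^5/n^5 = a/b^5 = 6/32 < 1 ✓.
  The top-level work dominates: T(n) = Θ(f(n)) = Θ(n⁵).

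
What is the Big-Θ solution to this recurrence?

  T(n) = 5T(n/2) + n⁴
Θ(n⁴)

Master Theorem: a = 5, b = 2, f(n) = n⁴.
Compute the critical exponent d = log₂(5) = 2.322.
Compare f(n) = Θ(n⁴) against n^d:
  k = 4 > d = 2.322, so f(n) = Ω(n^(d+ε)) — Case 3.
  Regularity: a·(n/b)^4/n^4 = a/b^4 = 5/16 < 1 ✓.
  The top-level work dominates: T(n) = Θ(f(n)) = Θ(n⁴).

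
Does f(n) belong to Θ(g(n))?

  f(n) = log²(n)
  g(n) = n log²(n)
False

f(n) = log²(n) is O(log² n), and g(n) = n log²(n) is O(n log² n).
Since they have different growth rates, f(n) = Θ(g(n)) is false.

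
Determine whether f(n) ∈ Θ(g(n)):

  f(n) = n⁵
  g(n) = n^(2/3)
False

f(n) = n⁵ is O(n⁵), and g(n) = n^(2/3) is O(n^(2/3)).
Since they have different growth rates, f(n) = Θ(g(n)) is false.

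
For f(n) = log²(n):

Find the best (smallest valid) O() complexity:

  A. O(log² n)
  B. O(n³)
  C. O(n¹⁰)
A

f(n) = log²(n) is O(log² n).
All listed options are valid Big-O bounds (upper bounds),
but O(log² n) is the tightest (smallest valid bound).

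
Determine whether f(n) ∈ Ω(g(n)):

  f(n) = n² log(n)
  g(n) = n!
False

f(n) = n² log(n) is O(n² log n), and g(n) = n! is O(n!).
Since O(n² log n) grows slower than O(n!), f(n) = Ω(g(n)) is false.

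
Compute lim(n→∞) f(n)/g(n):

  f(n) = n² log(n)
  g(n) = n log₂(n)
∞

Since n² log(n) (O(n² log n)) grows faster than n log₂(n) (O(n log n)),
the ratio f(n)/g(n) → ∞ as n → ∞.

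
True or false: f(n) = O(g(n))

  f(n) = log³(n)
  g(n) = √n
True

f(n) = log³(n) is O(log³ n), and g(n) = √n is O(√n).
Since O(log³ n) ⊆ O(√n) (f grows no faster than g), f(n) = O(g(n)) is true.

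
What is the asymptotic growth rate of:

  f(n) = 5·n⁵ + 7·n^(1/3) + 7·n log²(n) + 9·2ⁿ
Θ(2ⁿ)

Order the terms by growth rate: 7·n^(1/3) ≺ 7·n log²(n) ≺ 5·n⁵ ≺ 9·2ⁿ.
The fastest-growing term 9·2ⁿ dominates as n → ∞; dropping its constant factor gives Θ(2ⁿ).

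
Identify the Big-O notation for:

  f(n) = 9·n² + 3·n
O(n²)

The dominant term in 9·n² + 3·n is 9·n², which is Θ(n²).
Lower-order terms (3·n) are asymptotically negligible.
Constants are absorbed, so the tightest bound is O(n²).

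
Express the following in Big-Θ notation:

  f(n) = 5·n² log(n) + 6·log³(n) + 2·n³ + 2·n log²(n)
Θ(n³)

Order the terms by growth rate: 6·log³(n) ≺ 2·n log²(n) ≺ 5·n² log(n) ≺ 2·n³.
The fastest-growing term 2·n³ dominates as n → ∞; dropping its constant factor gives Θ(n³).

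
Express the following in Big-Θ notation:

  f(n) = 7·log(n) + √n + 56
Θ(√n)

Order the terms by growth rate: 56 ≺ 7·log(n) ≺ √n.
The fastest-growing term √n dominates as n → ∞; dropping its constant factor gives Θ(√n).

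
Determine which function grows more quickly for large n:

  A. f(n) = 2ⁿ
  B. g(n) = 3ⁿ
B

f(n) = 2ⁿ is O(2ⁿ), while g(n) = 3ⁿ is O(3ⁿ).
Since O(3ⁿ) grows faster than O(2ⁿ), g(n) dominates.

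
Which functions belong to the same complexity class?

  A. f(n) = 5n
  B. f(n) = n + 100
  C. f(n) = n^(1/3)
A and B

Examining each function:
  A. 5n is O(n)
  B. n + 100 is O(n)
  C. n^(1/3) is O(n^(1/3))

Functions A and B both have the same complexity class.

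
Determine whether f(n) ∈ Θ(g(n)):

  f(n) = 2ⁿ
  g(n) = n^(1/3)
False

f(n) = 2ⁿ is O(2ⁿ), and g(n) = n^(1/3) is O(n^(1/3)).
Since they have different growth rates, f(n) = Θ(g(n)) is false.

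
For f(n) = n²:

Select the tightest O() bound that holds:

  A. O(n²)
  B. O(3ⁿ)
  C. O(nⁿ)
A

f(n) = n² is O(n²).
All listed options are valid Big-O bounds (upper bounds),
but O(n²) is the tightest (smallest valid bound).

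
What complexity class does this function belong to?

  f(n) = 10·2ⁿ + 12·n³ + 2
O(2ⁿ)

The dominant term in 10·2ⁿ + 12·n³ + 2 is 10·2ⁿ, which is Θ(2ⁿ).
Lower-order terms (12·n³, 2) are asymptotically negligible.
Constants are absorbed, so the tightest bound is O(2ⁿ).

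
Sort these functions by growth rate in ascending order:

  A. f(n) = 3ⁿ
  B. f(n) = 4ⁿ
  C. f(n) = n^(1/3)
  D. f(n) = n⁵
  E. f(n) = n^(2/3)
C < E < D < A < B

Comparing growth rates:
C = n^(1/3) is O(n^(1/3))
E = n^(2/3) is O(n^(2/3))
D = n⁵ is O(n⁵)
A = 3ⁿ is O(3ⁿ)
B = 4ⁿ is O(4ⁿ)

Therefore, the order from slowest to fastest is: C < E < D < A < B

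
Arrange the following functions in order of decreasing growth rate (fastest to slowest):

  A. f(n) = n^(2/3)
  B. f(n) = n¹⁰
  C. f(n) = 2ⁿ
C > B > A

Comparing growth rates:
C = 2ⁿ is O(2ⁿ)
B = n¹⁰ is O(n¹⁰)
A = n^(2/3) is O(n^(2/3))

Therefore, the order from fastest to slowest is: C > B > A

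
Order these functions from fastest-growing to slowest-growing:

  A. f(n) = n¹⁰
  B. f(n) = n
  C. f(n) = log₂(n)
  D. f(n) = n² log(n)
A > D > B > C

Comparing growth rates:
A = n¹⁰ is O(n¹⁰)
D = n² log(n) is O(n² log n)
B = n is O(n)
C = log₂(n) is O(log n)

Therefore, the order from fastest to slowest is: A > D > B > C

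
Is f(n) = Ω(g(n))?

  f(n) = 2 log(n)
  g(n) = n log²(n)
False

f(n) = 2 log(n) is O(log n), and g(n) = n log²(n) is O(n log² n).
Since O(log n) grows slower than O(n log² n), f(n) = Ω(g(n)) is false.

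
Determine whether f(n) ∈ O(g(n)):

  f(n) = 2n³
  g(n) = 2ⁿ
True

f(n) = 2n³ is O(n³), and g(n) = 2ⁿ is O(2ⁿ).
Since O(n³) ⊆ O(2ⁿ) (f grows no faster than g), f(n) = O(g(n)) is true.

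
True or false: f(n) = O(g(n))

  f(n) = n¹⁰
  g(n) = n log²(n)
False

f(n) = n¹⁰ is O(n¹⁰), and g(n) = n log²(n) is O(n log² n).
Since O(n¹⁰) grows faster than O(n log² n), f(n) = O(g(n)) is false.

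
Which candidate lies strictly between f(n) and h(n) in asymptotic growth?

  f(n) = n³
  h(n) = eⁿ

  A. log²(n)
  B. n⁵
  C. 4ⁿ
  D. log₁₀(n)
B

We need g(n) with n³ = o(g(n)) and g(n) = o(eⁿ), i.e. O(n³) ≺ g ≺ O(eⁿ).
Check each option:
  A. log²(n) — O(log² n) does not grow strictly faster than f(n)
  B. n⁵ — O(n⁵) is strictly between O(n³) and O(eⁿ) ✓
  C. 4ⁿ — O(4ⁿ) does not grow strictly slower than h(n)
  D. log₁₀(n) — O(log n) does not grow strictly faster than f(n)

Only option B (n⁵) lies strictly between.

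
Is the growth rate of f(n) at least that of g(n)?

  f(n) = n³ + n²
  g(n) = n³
True

f(n) = n³ + n² and g(n) = n³ are both O(n³).
Big-Ω permits equal growth rates (f ≥ c·g for some c > 0), so f(n) = Ω(g(n)) is true.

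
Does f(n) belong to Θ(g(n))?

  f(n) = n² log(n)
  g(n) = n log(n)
False

f(n) = n² log(n) is O(n² log n), and g(n) = n log(n) is O(n log n).
Since they have different growth rates, f(n) = Θ(g(n)) is false.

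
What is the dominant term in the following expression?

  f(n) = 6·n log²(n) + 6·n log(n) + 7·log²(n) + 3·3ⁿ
3·3ⁿ

Looking at each term:
  - 6·n log²(n) is O(n log² n)
  - 6·n log(n) is O(n log n)
  - 7·log²(n) is O(log² n)
  - 3·3ⁿ is O(3ⁿ)

The term 3·3ⁿ (O(3ⁿ)) grows fastest and dominates all others.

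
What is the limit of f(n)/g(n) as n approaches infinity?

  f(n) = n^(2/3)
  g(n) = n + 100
0

Since n^(2/3) (O(n^(2/3))) grows slower than n + 100 (O(n)),
the ratio f(n)/g(n) → 0 as n → ∞.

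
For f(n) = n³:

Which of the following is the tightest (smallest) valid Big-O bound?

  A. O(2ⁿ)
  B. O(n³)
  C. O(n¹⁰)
B

f(n) = n³ is O(n³).
All listed options are valid Big-O bounds (upper bounds),
but O(n³) is the tightest (smallest valid bound).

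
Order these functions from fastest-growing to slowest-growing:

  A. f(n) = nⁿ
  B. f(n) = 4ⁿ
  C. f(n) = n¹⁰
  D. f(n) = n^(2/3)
A > B > C > D

Comparing growth rates:
A = nⁿ is O(nⁿ)
B = 4ⁿ is O(4ⁿ)
C = n¹⁰ is O(n¹⁰)
D = n^(2/3) is O(n^(2/3))

Therefore, the order from fastest to slowest is: A > B > C > D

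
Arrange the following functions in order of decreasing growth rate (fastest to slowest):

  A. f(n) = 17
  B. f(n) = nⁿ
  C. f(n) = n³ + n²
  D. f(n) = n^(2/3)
B > C > D > A

Comparing growth rates:
B = nⁿ is O(nⁿ)
C = n³ + n² is O(n³)
D = n^(2/3) is O(n^(2/3))
A = 17 is O(1)

Therefore, the order from fastest to slowest is: B > C > D > A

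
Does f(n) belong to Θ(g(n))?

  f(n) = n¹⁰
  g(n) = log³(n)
False

f(n) = n¹⁰ is O(n¹⁰), and g(n) = log³(n) is O(log³ n).
Since they have different growth rates, f(n) = Θ(g(n)) is false.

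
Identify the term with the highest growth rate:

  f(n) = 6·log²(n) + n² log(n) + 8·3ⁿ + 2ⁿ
8·3ⁿ

Looking at each term:
  - 6·log²(n) is O(log² n)
  - n² log(n) is O(n² log n)
  - 8·3ⁿ is O(3ⁿ)
  - 2ⁿ is O(2ⁿ)

The term 8·3ⁿ (O(3ⁿ)) grows fastest and dominates all others.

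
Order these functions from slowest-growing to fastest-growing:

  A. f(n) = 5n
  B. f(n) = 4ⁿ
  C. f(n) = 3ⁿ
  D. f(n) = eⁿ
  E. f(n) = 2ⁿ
A < E < D < C < B

Comparing growth rates:
A = 5n is O(n)
E = 2ⁿ is O(2ⁿ)
D = eⁿ is O(eⁿ)
C = 3ⁿ is O(3ⁿ)
B = 4ⁿ is O(4ⁿ)

Therefore, the order from slowest to fastest is: A < E < D < C < B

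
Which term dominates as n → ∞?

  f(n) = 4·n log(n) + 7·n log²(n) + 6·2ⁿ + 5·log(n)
6·2ⁿ

Looking at each term:
  - 4·n log(n) is O(n log n)
  - 7·n log²(n) is O(n log² n)
  - 6·2ⁿ is O(2ⁿ)
  - 5·log(n) is O(log n)

The term 6·2ⁿ (O(2ⁿ)) grows fastest and dominates all others.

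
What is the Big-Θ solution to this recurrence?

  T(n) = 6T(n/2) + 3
Θ(n^log₂(6))

Master Theorem: a = 6, b = 2, f(n) = 3.
Compute the critical exponent d = log₂(6) = 2.585.
Compare f(n) = Θ(1) against n^d:
  k = 0 < d = 2.585, so f(n) = O(n^(d-ε)) — Case 1.
  The recursion cost dominates: T(n) = Θ(n^d) = Θ(n^log₂(6)).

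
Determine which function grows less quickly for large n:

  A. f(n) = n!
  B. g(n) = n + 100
B

f(n) = n! is O(n!), while g(n) = n + 100 is O(n).
Since O(n) grows slower than O(n!), g(n) is dominated.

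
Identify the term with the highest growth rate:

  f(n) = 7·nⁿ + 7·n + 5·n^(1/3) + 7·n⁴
7·nⁿ

Looking at each term:
  - 7·nⁿ is O(nⁿ)
  - 7·n is O(n)
  - 5·n^(1/3) is O(n^(1/3))
  - 7·n⁴ is O(n⁴)

The term 7·nⁿ (O(nⁿ)) grows fastest and dominates all others.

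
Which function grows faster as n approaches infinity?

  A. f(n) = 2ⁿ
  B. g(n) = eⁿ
B

f(n) = 2ⁿ is O(2ⁿ), while g(n) = eⁿ is O(eⁿ).
Since O(eⁿ) grows faster than O(2ⁿ), g(n) dominates.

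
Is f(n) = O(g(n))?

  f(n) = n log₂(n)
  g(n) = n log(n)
True

f(n) = n log₂(n) and g(n) = n log(n) are both O(n log n).
Big-O permits equal growth rates (f ≤ c·g for some c), so f(n) = O(g(n)) is true.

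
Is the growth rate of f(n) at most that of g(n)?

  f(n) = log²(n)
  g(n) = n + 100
True

f(n) = log²(n) is O(log² n), and g(n) = n + 100 is O(n).
Since O(log² n) ⊆ O(n) (f grows no faster than g), f(n) = O(g(n)) is true.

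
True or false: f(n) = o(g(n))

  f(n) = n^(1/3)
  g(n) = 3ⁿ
True

f(n) = n^(1/3) is O(n^(1/3)), and g(n) = 3ⁿ is O(3ⁿ).
Since O(n^(1/3)) grows strictly slower than O(3ⁿ), f(n) = o(g(n)) is true.
This means lim(n→∞) f(n)/g(n) = 0.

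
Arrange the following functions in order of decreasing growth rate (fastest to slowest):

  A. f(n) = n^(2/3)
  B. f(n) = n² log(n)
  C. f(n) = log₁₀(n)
B > A > C

Comparing growth rates:
B = n² log(n) is O(n² log n)
A = n^(2/3) is O(n^(2/3))
C = log₁₀(n) is O(log n)

Therefore, the order from fastest to slowest is: B > A > C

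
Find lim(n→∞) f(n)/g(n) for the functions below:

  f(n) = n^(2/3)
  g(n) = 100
∞

Since n^(2/3) (O(n^(2/3))) grows faster than 100 (O(1)),
the ratio f(n)/g(n) → ∞ as n → ∞.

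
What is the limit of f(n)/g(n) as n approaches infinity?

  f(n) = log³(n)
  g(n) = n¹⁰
0

Since log³(n) (O(log³ n)) grows slower than n¹⁰ (O(n¹⁰)),
the ratio f(n)/g(n) → 0 as n → ∞.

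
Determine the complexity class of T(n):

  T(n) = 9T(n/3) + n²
Θ(n² log n)

Master Theorem: a = 9, b = 3, f(n) = n².
Compute the critical exponent d = log₃(9) = 2.
Compare f(n) = Θ(n²) against n^d:
  k = 2 = d, so f(n) = Θ(n^d) — Case 2.
  Work is balanced across levels: T(n) = Θ(n^d log n) = Θ(n² log n).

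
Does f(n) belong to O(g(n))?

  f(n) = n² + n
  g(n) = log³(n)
False

f(n) = n² + n is O(n²), and g(n) = log³(n) is O(log³ n).
Since O(n²) grows faster than O(log³ n), f(n) = O(g(n)) is false.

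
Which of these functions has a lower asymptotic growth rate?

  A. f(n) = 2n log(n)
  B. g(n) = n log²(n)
A

f(n) = 2n log(n) is O(n log n), while g(n) = n log²(n) is O(n log² n).
Since O(n log n) grows slower than O(n log² n), f(n) is dominated.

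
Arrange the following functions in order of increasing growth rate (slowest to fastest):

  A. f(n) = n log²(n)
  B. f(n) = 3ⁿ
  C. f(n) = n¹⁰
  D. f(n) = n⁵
A < D < C < B

Comparing growth rates:
A = n log²(n) is O(n log² n)
D = n⁵ is O(n⁵)
C = n¹⁰ is O(n¹⁰)
B = 3ⁿ is O(3ⁿ)

Therefore, the order from slowest to fastest is: A < D < C < B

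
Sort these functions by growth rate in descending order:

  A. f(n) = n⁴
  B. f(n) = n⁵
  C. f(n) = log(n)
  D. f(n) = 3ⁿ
D > B > A > C

Comparing growth rates:
D = 3ⁿ is O(3ⁿ)
B = n⁵ is O(n⁵)
A = n⁴ is O(n⁴)
C = log(n) is O(log n)

Therefore, the order from fastest to slowest is: D > B > A > C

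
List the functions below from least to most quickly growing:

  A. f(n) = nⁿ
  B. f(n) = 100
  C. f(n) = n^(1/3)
B < C < A

Comparing growth rates:
B = 100 is O(1)
C = n^(1/3) is O(n^(1/3))
A = nⁿ is O(nⁿ)

Therefore, the order from slowest to fastest is: B < C < A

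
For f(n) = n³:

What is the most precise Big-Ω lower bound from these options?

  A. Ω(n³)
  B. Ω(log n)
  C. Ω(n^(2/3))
A

f(n) = n³ is Ω(n³).
All listed options are valid Big-Ω bounds (lower bounds),
but Ω(n³) is the tightest (largest valid bound).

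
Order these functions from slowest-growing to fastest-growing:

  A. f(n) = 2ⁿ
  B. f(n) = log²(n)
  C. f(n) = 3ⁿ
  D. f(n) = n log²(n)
B < D < A < C

Comparing growth rates:
B = log²(n) is O(log² n)
D = n log²(n) is O(n log² n)
A = 2ⁿ is O(2ⁿ)
C = 3ⁿ is O(3ⁿ)

Therefore, the order from slowest to fastest is: B < D < A < C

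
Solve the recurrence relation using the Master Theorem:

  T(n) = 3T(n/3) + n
Θ(n log n)

Master Theorem: a = 3, b = 3, f(n) = n.
Compute the critical exponent d = log₃(3) = 1.
Compare f(n) = Θ(n) against n^d:
  k = 1 = d, so f(n) = Θ(n^d) — Case 2.
  Work is balanced across levels: T(n) = Θ(n^d log n) = Θ(n log n).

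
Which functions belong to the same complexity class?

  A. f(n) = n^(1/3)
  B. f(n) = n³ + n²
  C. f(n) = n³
B and C

Examining each function:
  A. n^(1/3) is O(n^(1/3))
  B. n³ + n² is O(n³)
  C. n³ is O(n³)

Functions B and C both have the same complexity class.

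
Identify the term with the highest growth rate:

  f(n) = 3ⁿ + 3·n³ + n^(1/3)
3ⁿ

Looking at each term:
  - 3ⁿ is O(3ⁿ)
  - 3·n³ is O(n³)
  - n^(1/3) is O(n^(1/3))

The term 3ⁿ (O(3ⁿ)) grows fastest and dominates all others.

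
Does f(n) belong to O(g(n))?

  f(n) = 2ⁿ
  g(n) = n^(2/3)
False

f(n) = 2ⁿ is O(2ⁿ), and g(n) = n^(2/3) is O(n^(2/3)).
Since O(2ⁿ) grows faster than O(n^(2/3)), f(n) = O(g(n)) is false.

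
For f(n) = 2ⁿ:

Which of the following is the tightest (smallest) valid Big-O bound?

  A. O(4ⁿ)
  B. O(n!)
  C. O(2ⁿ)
C

f(n) = 2ⁿ is O(2ⁿ).
All listed options are valid Big-O bounds (upper bounds),
but O(2ⁿ) is the tightest (smallest valid bound).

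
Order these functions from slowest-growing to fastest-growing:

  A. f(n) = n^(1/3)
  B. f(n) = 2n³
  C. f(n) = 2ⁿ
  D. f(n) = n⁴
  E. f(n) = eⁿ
A < B < D < C < E

Comparing growth rates:
A = n^(1/3) is O(n^(1/3))
B = 2n³ is O(n³)
D = n⁴ is O(n⁴)
C = 2ⁿ is O(2ⁿ)
E = eⁿ is O(eⁿ)

Therefore, the order from slowest to fastest is: A < B < D < C < E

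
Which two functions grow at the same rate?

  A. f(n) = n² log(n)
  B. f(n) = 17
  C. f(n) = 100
B and C

Examining each function:
  A. n² log(n) is O(n² log n)
  B. 17 is O(1)
  C. 100 is O(1)

Functions B and C both have the same complexity class.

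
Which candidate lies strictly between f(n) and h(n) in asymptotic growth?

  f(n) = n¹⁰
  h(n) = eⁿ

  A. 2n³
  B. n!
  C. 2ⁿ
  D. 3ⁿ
C

We need g(n) with n¹⁰ = o(g(n)) and g(n) = o(eⁿ), i.e. O(n¹⁰) ≺ g ≺ O(eⁿ).
Check each option:
  A. 2n³ — O(n³) does not grow strictly faster than f(n)
  B. n! — O(n!) does not grow strictly slower than h(n)
  C. 2ⁿ — O(2ⁿ) is strictly between O(n¹⁰) and O(eⁿ) ✓
  D. 3ⁿ — O(3ⁿ) does not grow strictly slower than h(n)

Only option C (2ⁿ) lies strictly between.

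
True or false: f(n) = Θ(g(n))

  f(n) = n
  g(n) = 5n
True

f(n) = n and g(n) = 5n are both O(n).
Since they have the same asymptotic growth rate, f(n) = Θ(g(n)) is true.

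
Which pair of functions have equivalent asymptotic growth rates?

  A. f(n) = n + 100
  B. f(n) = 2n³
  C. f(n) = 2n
A and C

Examining each function:
  A. n + 100 is O(n)
  B. 2n³ is O(n³)
  C. 2n is O(n)

Functions A and C both have the same complexity class.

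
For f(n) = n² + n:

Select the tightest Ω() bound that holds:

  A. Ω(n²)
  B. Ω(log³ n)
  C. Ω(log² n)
A

f(n) = n² + n is Ω(n²).
All listed options are valid Big-Ω bounds (lower bounds),
but Ω(n²) is the tightest (largest valid bound).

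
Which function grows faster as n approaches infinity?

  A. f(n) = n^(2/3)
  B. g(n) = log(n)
A

f(n) = n^(2/3) is O(n^(2/3)), while g(n) = log(n) is O(log n).
Since O(n^(2/3)) grows faster than O(log n), f(n) dominates.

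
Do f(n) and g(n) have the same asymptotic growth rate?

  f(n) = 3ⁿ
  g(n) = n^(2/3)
False

f(n) = 3ⁿ is O(3ⁿ), and g(n) = n^(2/3) is O(n^(2/3)).
Since they have different growth rates, f(n) = Θ(g(n)) is false.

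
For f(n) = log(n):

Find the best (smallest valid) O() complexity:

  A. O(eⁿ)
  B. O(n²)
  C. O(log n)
C

f(n) = log(n) is O(log n).
All listed options are valid Big-O bounds (upper bounds),
but O(log n) is the tightest (smallest valid bound).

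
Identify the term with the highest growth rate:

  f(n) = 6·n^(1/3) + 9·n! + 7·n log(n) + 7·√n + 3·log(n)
9·n!

Looking at each term:
  - 6·n^(1/3) is O(n^(1/3))
  - 9·n! is O(n!)
  - 7·n log(n) is O(n log n)
  - 7·√n is O(√n)
  - 3·log(n) is O(log n)

The term 9·n! (O(n!)) grows fastest and dominates all others.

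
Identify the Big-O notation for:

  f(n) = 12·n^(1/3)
O(n^(1/3))

The dominant term in 12·n^(1/3) is 12·n^(1/3), which is Θ(n^(1/3)).
Constants are absorbed, so the tightest bound is O(n^(1/3)).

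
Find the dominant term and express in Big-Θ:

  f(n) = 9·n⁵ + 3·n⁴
Θ(n⁵)

Order the terms by growth rate: 3·n⁴ ≺ 9·n⁵.
The fastest-growing term 9·n⁵ dominates as n → ∞; dropping its constant factor gives Θ(n⁵).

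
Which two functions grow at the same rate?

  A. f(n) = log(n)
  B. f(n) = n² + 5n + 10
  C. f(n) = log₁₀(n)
A and C

Examining each function:
  A. log(n) is O(log n)
  B. n² + 5n + 10 is O(n²)
  C. log₁₀(n) is O(log n)

Functions A and C both have the same complexity class.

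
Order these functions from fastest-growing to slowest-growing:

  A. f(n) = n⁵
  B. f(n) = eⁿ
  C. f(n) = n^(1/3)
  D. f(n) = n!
D > B > A > C

Comparing growth rates:
D = n! is O(n!)
B = eⁿ is O(eⁿ)
A = n⁵ is O(n⁵)
C = n^(1/3) is O(n^(1/3))

Therefore, the order from fastest to slowest is: D > B > A > C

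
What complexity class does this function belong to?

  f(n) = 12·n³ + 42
O(n³)

The dominant term in 12·n³ + 42 is 12·n³, which is Θ(n³).
Lower-order terms (42) are asymptotically negligible.
Constants are absorbed, so the tightest bound is O(n³).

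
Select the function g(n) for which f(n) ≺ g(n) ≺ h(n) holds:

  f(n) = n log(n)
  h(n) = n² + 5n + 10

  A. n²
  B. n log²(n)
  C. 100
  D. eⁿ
B

We need g(n) with n log(n) = o(g(n)) and g(n) = o(n² + 5n + 10), i.e. O(n log n) ≺ g ≺ O(n²).
Check each option:
  A. n² — O(n²) does not grow strictly slower than h(n)
  B. n log²(n) — O(n log² n) is strictly between O(n log n) and O(n²) ✓
  C. 100 — O(1) does not grow strictly faster than f(n)
  D. eⁿ — O(eⁿ) does not grow strictly slower than h(n)

Only option B (n log²(n)) lies strictly between.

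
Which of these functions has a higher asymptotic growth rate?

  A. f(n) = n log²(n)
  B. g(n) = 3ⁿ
B

f(n) = n log²(n) is O(n log² n), while g(n) = 3ⁿ is O(3ⁿ).
Since O(3ⁿ) grows faster than O(n log² n), g(n) dominates.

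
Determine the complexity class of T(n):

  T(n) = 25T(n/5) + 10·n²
Θ(n² log n)

Master Theorem: a = 25, b = 5, f(n) = 10·n².
Compute the critical exponent d = log₅(25) = 2.
Compare f(n) = Θ(n²) against n^d:
  k = 2 = d, so f(n) = Θ(n^d) — Case 2.
  Work is balanced across levels: T(n) = Θ(n^d log n) = Θ(n² log n).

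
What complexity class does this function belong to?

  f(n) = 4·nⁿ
O(nⁿ)

The dominant term in 4·nⁿ is 4·nⁿ, which is Θ(nⁿ).
Constants are absorbed, so the tightest bound is O(nⁿ).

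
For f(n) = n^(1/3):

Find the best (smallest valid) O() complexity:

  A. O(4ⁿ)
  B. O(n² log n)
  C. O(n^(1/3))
C

f(n) = n^(1/3) is O(n^(1/3)).
All listed options are valid Big-O bounds (upper bounds),
but O(n^(1/3)) is the tightest (smallest valid bound).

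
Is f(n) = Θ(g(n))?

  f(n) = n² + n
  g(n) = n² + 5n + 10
True

f(n) = n² + n and g(n) = n² + 5n + 10 are both O(n²).
Since they have the same asymptotic growth rate, f(n) = Θ(g(n)) is true.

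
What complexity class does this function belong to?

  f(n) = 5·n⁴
O(n⁴)

The dominant term in 5·n⁴ is 5·n⁴, which is Θ(n⁴).
Constants are absorbed, so the tightest bound is O(n⁴).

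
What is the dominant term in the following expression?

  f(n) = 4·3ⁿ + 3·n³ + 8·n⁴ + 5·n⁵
4·3ⁿ

Looking at each term:
  - 4·3ⁿ is O(3ⁿ)
  - 3·n³ is O(n³)
  - 8·n⁴ is O(n⁴)
  - 5·n⁵ is O(n⁵)

The term 4·3ⁿ (O(3ⁿ)) grows fastest and dominates all others.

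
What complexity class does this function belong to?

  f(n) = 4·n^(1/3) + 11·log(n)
O(n^(1/3))

The dominant term in 4·n^(1/3) + 11·log(n) is 4·n^(1/3), which is Θ(n^(1/3)).
Lower-order terms (11·log(n)) are asymptotically negligible.
Constants are absorbed, so the tightest bound is O(n^(1/3)).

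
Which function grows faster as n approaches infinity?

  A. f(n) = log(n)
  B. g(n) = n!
B

f(n) = log(n) is O(log n), while g(n) = n! is O(n!).
Since O(n!) grows faster than O(log n), g(n) dominates.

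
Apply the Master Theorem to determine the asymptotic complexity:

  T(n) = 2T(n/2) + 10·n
Θ(n log n)

Master Theorem: a = 2, b = 2, f(n) = 10·n.
Compute the critical exponent d = log₂(2) = 1.
Compare f(n) = Θ(n) against n^d:
  k = 1 = d, so f(n) = Θ(n^d) — Case 2.
  Work is balanced across levels: T(n) = Θ(n^d log n) = Θ(n log n).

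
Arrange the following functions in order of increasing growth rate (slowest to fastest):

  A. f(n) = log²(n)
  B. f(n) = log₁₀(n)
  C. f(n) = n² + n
B < A < C

Comparing growth rates:
B = log₁₀(n) is O(log n)
A = log²(n) is O(log² n)
C = n² + n is O(n²)

Therefore, the order from slowest to fastest is: B < A < C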